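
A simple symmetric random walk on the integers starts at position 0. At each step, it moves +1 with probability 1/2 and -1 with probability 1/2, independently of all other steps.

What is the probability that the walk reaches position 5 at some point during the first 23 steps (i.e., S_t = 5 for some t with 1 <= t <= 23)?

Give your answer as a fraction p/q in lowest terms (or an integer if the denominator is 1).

Answer: 1289565/4194304

Derivation:
Count via complement. Let g(t,s) = #length-t paths at position s with S_1..S_t all ≠ 5.
g(t,s) = g(t-1,s-1) + g(t-1,s+1) for s ≠ 5; g(t,5) = 0.
t=0: g(0,0)=1
t=1: g(1,-1)=1 g(1,1)=1
t=2: g(2,-2)=1 g(2,0)=2 g(2,2)=1
t=3: g(3,-3)=1 g(3,-1)=3 g(3,1)=3 g(3,3)=1
t=4: g(4,-4)=1 g(4,-2)=4 g(4,0)=6 g(4,2)=4 g(4,4)=1
t=5: g(5,-5)=1 g(5,-3)=5 g(5,-1)=10 g(5,1)=10 g(5,3)=5
t=6: g(6,-6)=1 g(6,-4)=6 g(6,-2)=15 g(6,0)=20 g(6,2)=15 g(6,4)=5
t=7: g(7,-7)=1 g(7,-5)=7 g(7,-3)=21 g(7,-1)=35 g(7,1)=35 g(7,3)=20
t=8: g(8,-8)=1 g(8,-6)=8 g(8,-4)=28 g(8,-2)=56 g(8,0)=70 g(8,2)=55 g(8,4)=20
t=9: g(9,-9)=1 g(9,-7)=9 g(9,-5)=36 g(9,-3)=84 g(9,-1)=126 g(9,1)=125 g(9,3)=75
t=10: g(10,-10)=1 g(10,-8)=10 g(10,-6)=45 g(10,-4)=120 g(10,-2)=210 g(10,0)=251 g(10,2)=200 g(10,4)=75
t=11: g(11,-11)=1 g(11,-9)=11 g(11,-7)=55 g(11,-5)=165 g(11,-3)=330 g(11,-1)=461 g(11,1)=451 g(11,3)=275
t=12: g(12,-12)=1 g(12,-10)=12 g(12,-8)=66 g(12,-6)=220 g(12,-4)=495 g(12,-2)=791 g(12,0)=912 g(12,2)=726 g(12,4)=275
t=13: g(13,-13)=1 g(13,-11)=13 g(13,-9)=78 g(13,-7)=286 g(13,-5)=715 g(13,-3)=1286 g(13,-1)=1703 g(13,1)=1638 g(13,3)=1001
t=14: g(14,-14)=1 g(14,-12)=14 g(14,-10)=91 g(14,-8)=364 g(14,-6)=1001 g(14,-4)=2001 g(14,-2)=2989 g(14,0)=3341 g(14,2)=2639 g(14,4)=1001
t=15: g(15,-15)=1 g(15,-13)=15 g(15,-11)=105 g(15,-9)=455 g(15,-7)=1365 g(15,-5)=3002 g(15,-3)=4990 g(15,-1)=6330 g(15,1)=5980 g(15,3)=3640
t=16: g(16,-16)=1 g(16,-14)=16 g(16,-12)=120 g(16,-10)=560 g(16,-8)=1820 g(16,-6)=4367 g(16,-4)=7992 g(16,-2)=11320 g(16,0)=12310 g(16,2)=9620 g(16,4)=3640
t=17: g(17,-17)=1 g(17,-15)=17 g(17,-13)=136 g(17,-11)=680 g(17,-9)=2380 g(17,-7)=6187 g(17,-5)=12359 g(17,-3)=19312 g(17,-1)=23630 g(17,1)=21930 g(17,3)=13260
t=18: g(18,-18)=1 g(18,-16)=18 g(18,-14)=153 g(18,-12)=816 g(18,-10)=3060 g(18,-8)=8567 g(18,-6)=18546 g(18,-4)=31671 g(18,-2)=42942 g(18,0)=45560 g(18,2)=35190 g(18,4)=13260
t=19: g(19,-19)=1 g(19,-17)=19 g(19,-15)=171 g(19,-13)=969 g(19,-11)=3876 g(19,-9)=11627 g(19,-7)=27113 g(19,-5)=50217 g(19,-3)=74613 g(19,-1)=88502 g(19,1)=80750 g(19,3)=48450
t=20: g(20,-20)=1 g(20,-18)=20 g(20,-16)=190 g(20,-14)=1140 g(20,-12)=4845 g(20,-10)=15503 g(20,-8)=38740 g(20,-6)=77330 g(20,-4)=124830 g(20,-2)=163115 g(20,0)=169252 g(20,2)=129200 g(20,4)=48450
t=21: g(21,-21)=1 g(21,-19)=21 g(21,-17)=210 g(21,-15)=1330 g(21,-13)=5985 g(21,-11)=20348 g(21,-9)=54243 g(21,-7)=116070 g(21,-5)=202160 g(21,-3)=287945 g(21,-1)=332367 g(21,1)=298452 g(21,3)=177650
t=22: g(22,-22)=1 g(22,-20)=22 g(22,-18)=231 g(22,-16)=1540 g(22,-14)=7315 g(22,-12)=26333 g(22,-10)=74591 g(22,-8)=170313 g(22,-6)=318230 g(22,-4)=490105 g(22,-2)=620312 g(22,0)=630819 g(22,2)=476102 g(22,4)=177650
t=23: g(23,-23)=1 g(23,-21)=23 g(23,-19)=253 g(23,-17)=1771 g(23,-15)=8855 g(23,-13)=33648 g(23,-11)=100924 g(23,-9)=244904 g(23,-7)=488543 g(23,-5)=808335 g(23,-3)=1110417 g(23,-1)=1251131 g(23,1)=1106921 g(23,3)=653752
Paths never hitting 5: Σ_s g(23,s) = 5809478
Paths hitting 5: 2^23 - 5809478 = 2579130
P = 2579130/8388608 = 1289565/4194304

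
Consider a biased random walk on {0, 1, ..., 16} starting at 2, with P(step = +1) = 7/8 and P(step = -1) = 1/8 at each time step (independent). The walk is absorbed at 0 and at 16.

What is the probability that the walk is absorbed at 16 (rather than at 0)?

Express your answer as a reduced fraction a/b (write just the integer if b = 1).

Answer: 678223072849/692352720200

Derivation:
Biased walk: p = 7/8, q = 1/8, r = q/p = 1/7
Gambler's ruin: P(hit 16 before 0 | start at 2) = (1 - r^a)/(1 - r^N)
r^2 = 1/49; r^16 = 1/33232930569601
P = (1 - 1/49) / (1 - 1/33232930569601) = 48/49 / 33232930569600/33232930569601 = 678223072849/692352720200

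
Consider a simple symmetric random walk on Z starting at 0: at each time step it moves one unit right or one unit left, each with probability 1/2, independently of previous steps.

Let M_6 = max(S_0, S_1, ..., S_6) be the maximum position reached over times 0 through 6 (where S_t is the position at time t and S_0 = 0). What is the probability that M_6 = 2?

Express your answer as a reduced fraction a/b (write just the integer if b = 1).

Let M_6 = max(S_0,...,S_6). Use the reflection principle: for j ≥ 1, #{paths with M_6 ≥ j} = #{S_6 ≥ j} + #{S_6 ≥ j+1}.
By reflection, #{M_6 ≥ 2} = #{S_6 ≥ 2} + #{S_6 ≥ 3} = 22 + 7 = 29.
#{M_6 ≥ 3} = #{S_6 ≥ 3} + #{S_6 ≥ 4} = 7 + 7 = 14.
#{M_6 = 2} = 29 - 14 = 15.
P(M_6 = 2) = 15/64 = 15/64

Answer: 15/64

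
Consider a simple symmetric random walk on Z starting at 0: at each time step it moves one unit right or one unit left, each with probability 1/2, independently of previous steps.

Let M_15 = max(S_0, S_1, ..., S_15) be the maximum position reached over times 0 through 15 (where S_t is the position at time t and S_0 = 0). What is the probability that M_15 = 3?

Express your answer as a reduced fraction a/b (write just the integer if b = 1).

Let M_15 = max(S_0,...,S_15). Use the reflection principle: for j ≥ 1, #{paths with M_15 ≥ j} = #{S_15 ≥ j} + #{S_15 ≥ j+1}.
By reflection, #{M_15 ≥ 3} = #{S_15 ≥ 3} + #{S_15 ≥ 4} = 9949 + 4944 = 14893.
#{M_15 ≥ 4} = #{S_15 ≥ 4} + #{S_15 ≥ 5} = 4944 + 4944 = 9888.
#{M_15 = 3} = 14893 - 9888 = 5005.
P(M_15 = 3) = 5005/32768 = 5005/32768

Answer: 5005/32768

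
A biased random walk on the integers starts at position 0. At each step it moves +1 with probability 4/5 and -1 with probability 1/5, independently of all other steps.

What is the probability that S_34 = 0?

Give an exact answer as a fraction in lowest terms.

Answer: 8018209917313744896/116415321826934814453125

Derivation:
To be at 0 after 34 steps: need exactly 17 steps of +1 and 17 of -1.
Number of such sequences: C(34,17) = 2333606220
Each has probability (4/5)^17 · (1/5)^17 = 17179869184/582076609134674072265625
P = 2333606220 · 17179869184/582076609134674072265625 = 8018209917313744896/116415321826934814453125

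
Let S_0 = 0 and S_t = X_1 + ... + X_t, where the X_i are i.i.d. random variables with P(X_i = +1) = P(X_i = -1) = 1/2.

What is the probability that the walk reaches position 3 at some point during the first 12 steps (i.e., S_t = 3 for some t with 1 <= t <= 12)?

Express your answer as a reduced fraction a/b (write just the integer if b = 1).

Answer: 397/1024

Derivation:
Count via complement. Let g(t,s) = #length-t paths at position s with S_1..S_t all ≠ 3.
g(t,s) = g(t-1,s-1) + g(t-1,s+1) for s ≠ 3; g(t,3) = 0.
t=0: g(0,0)=1
t=1: g(1,-1)=1 g(1,1)=1
t=2: g(2,-2)=1 g(2,0)=2 g(2,2)=1
t=3: g(3,-3)=1 g(3,-1)=3 g(3,1)=3
t=4: g(4,-4)=1 g(4,-2)=4 g(4,0)=6 g(4,2)=3
t=5: g(5,-5)=1 g(5,-3)=5 g(5,-1)=10 g(5,1)=9
t=6: g(6,-6)=1 g(6,-4)=6 g(6,-2)=15 g(6,0)=19 g(6,2)=9
t=7: g(7,-7)=1 g(7,-5)=7 g(7,-3)=21 g(7,-1)=34 g(7,1)=28
t=8: g(8,-8)=1 g(8,-6)=8 g(8,-4)=28 g(8,-2)=55 g(8,0)=62 g(8,2)=28
t=9: g(9,-9)=1 g(9,-7)=9 g(9,-5)=36 g(9,-3)=83 g(9,-1)=117 g(9,1)=90
t=10: g(10,-10)=1 g(10,-8)=10 g(10,-6)=45 g(10,-4)=119 g(10,-2)=200 g(10,0)=207 g(10,2)=90
t=11: g(11,-11)=1 g(11,-9)=11 g(11,-7)=55 g(11,-5)=164 g(11,-3)=319 g(11,-1)=407 g(11,1)=297
t=12: g(12,-12)=1 g(12,-10)=12 g(12,-8)=66 g(12,-6)=219 g(12,-4)=483 g(12,-2)=726 g(12,0)=704 g(12,2)=297
Paths never hitting 3: Σ_s g(12,s) = 2508
Paths hitting 3: 2^12 - 2508 = 1588
P = 1588/4096 = 397/1024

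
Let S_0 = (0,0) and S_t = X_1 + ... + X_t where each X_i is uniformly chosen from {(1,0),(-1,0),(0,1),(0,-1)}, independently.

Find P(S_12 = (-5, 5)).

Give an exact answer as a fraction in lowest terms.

Answer: 693/1048576

Derivation:
Let h be the number of horizontal steps (so 12-h are vertical). To end at (-5,5) need (h-5)/2 right-steps and ((12-h)+5)/2 up-steps.
Sum over h with 5 ≤ h ≤ 7, h ≡ 1 (mod 2), 12-h ≡ 1 (mod 2):
h=5: C(12,5)·C(5,0)·C(7,6) = 792·1·7 = 5544
h=7: C(12,7)·C(7,1)·C(5,5) = 792·7·1 = 5544
Total favorable: 11088
Total paths: 4^12 = 16777216
P = 11088/16777216 = 693/1048576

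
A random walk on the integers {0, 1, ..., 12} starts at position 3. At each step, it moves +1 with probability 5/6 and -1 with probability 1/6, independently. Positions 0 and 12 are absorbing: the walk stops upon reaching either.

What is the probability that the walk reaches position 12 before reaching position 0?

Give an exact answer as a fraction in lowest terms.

Biased walk: p = 5/6, q = 1/6, r = q/p = 1/5
Gambler's ruin: P(hit 12 before 0 | start at 3) = (1 - r^a)/(1 - r^N)
r^3 = 1/125; r^12 = 1/244140625
P = (1 - 1/125) / (1 - 1/244140625) = 124/125 / 244140624/244140625 = 1953125/1968876

Answer: 1953125/1968876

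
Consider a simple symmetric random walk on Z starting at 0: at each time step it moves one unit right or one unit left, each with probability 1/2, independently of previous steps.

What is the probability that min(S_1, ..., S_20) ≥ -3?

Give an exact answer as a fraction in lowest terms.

Let f(t,s) = #length-t paths at position s with S_1..S_t all ≥ -3.
f(t,s) = f(t-1,s-1) + f(t-1,s+1) for s ≥ -3; f(t,s) = 0 for s < -3.
t=0: f(0,0)=1
t=1: f(1,-1)=1 f(1,1)=1
t=2: f(2,-2)=1 f(2,0)=2 f(2,2)=1
t=3: f(3,-3)=1 f(3,-1)=3 f(3,1)=3 f(3,3)=1
t=4: f(4,-2)=4 f(4,0)=6 f(4,2)=4 f(4,4)=1
t=5: f(5,-3)=4 f(5,-1)=10 f(5,1)=10 f(5,3)=5 f(5,5)=1
t=6: f(6,-2)=14 f(6,0)=20 f(6,2)=15 f(6,4)=6 f(6,6)=1
t=7: f(7,-3)=14 f(7,-1)=34 f(7,1)=35 f(7,3)=21 f(7,5)=7 f(7,7)=1
t=8: f(8,-2)=48 f(8,0)=69 f(8,2)=56 f(8,4)=28 f(8,6)=8 f(8,8)=1
t=9: f(9,-3)=48 f(9,-1)=117 f(9,1)=125 f(9,3)=84 f(9,5)=36 f(9,7)=9 f(9,9)=1
t=10: f(10,-2)=165 f(10,0)=242 f(10,2)=209 f(10,4)=120 f(10,6)=45 f(10,8)=10 f(10,10)=1
t=11: f(11,-3)=165 f(11,-1)=407 f(11,1)=451 f(11,3)=329 f(11,5)=165 f(11,7)=55 f(11,9)=11 f(11,11)=1
t=12: f(12,-2)=572 f(12,0)=858 f(12,2)=780 f(12,4)=494 f(12,6)=220 f(12,8)=66 f(12,10)=12 f(12,12)=1
t=13: f(13,-3)=572 f(13,-1)=1430 f(13,1)=1638 f(13,3)=1274 f(13,5)=714 f(13,7)=286 f(13,9)=78 f(13,11)=13 f(13,13)=1
t=14: f(14,-2)=2002 f(14,0)=3068 f(14,2)=2912 f(14,4)=1988 f(14,6)=1000 f(14,8)=364 f(14,10)=91 f(14,12)=14 f(14,14)=1
t=15: f(15,-3)=2002 f(15,-1)=5070 f(15,1)=5980 f(15,3)=4900 f(15,5)=2988 f(15,7)=1364 f(15,9)=455 f(15,11)=105 f(15,13)=15 f(15,15)=1
t=16: f(16,-2)=7072 f(16,0)=11050 f(16,2)=10880 f(16,4)=7888 f(16,6)=4352 f(16,8)=1819 f(16,10)=560 f(16,12)=120 f(16,14)=16 f(16,16)=1
t=17: f(17,-3)=7072 f(17,-1)=18122 f(17,1)=21930 f(17,3)=18768 f(17,5)=12240 f(17,7)=6171 f(17,9)=2379 f(17,11)=680 f(17,13)=136 f(17,15)=17 f(17,17)=1
t=18: f(18,-2)=25194 f(18,0)=40052 f(18,2)=40698 f(18,4)=31008 f(18,6)=18411 f(18,8)=8550 f(18,10)=3059 f(18,12)=816 f(18,14)=153 f(18,16)=18 f(18,18)=1
t=19: f(19,-3)=25194 f(19,-1)=65246 f(19,1)=80750 f(19,3)=71706 f(19,5)=49419 f(19,7)=26961 f(19,9)=11609 f(19,11)=3875 f(19,13)=969 f(19,15)=171 f(19,17)=19 f(19,19)=1
t=20: f(20,-2)=90440 f(20,0)=145996 f(20,2)=152456 f(20,4)=121125 f(20,6)=76380 f(20,8)=38570 f(20,10)=15484 f(20,12)=4844 f(20,14)=1140 f(20,16)=190 f(20,18)=20 f(20,20)=1
Σ_s f(20,s) = 646646
P = 646646/1048576 = 323323/524288

Answer: 323323/524288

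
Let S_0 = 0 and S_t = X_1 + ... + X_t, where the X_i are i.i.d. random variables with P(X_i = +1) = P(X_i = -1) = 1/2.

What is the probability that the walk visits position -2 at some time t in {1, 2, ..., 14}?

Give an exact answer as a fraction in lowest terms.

Answer: 9949/16384

Derivation:
Count via complement. Let g(t,s) = #length-t paths at position s with S_1..S_t all ≠ -2.
g(t,s) = g(t-1,s-1) + g(t-1,s+1) for s ≠ -2; g(t,-2) = 0.
t=0: g(0,0)=1
t=1: g(1,-1)=1 g(1,1)=1
t=2: g(2,0)=2 g(2,2)=1
t=3: g(3,-1)=2 g(3,1)=3 g(3,3)=1
t=4: g(4,0)=5 g(4,2)=4 g(4,4)=1
t=5: g(5,-1)=5 g(5,1)=9 g(5,3)=5 g(5,5)=1
t=6: g(6,0)=14 g(6,2)=14 g(6,4)=6 g(6,6)=1
t=7: g(7,-1)=14 g(7,1)=28 g(7,3)=20 g(7,5)=7 g(7,7)=1
t=8: g(8,0)=42 g(8,2)=48 g(8,4)=27 g(8,6)=8 g(8,8)=1
t=9: g(9,-1)=42 g(9,1)=90 g(9,3)=75 g(9,5)=35 g(9,7)=9 g(9,9)=1
t=10: g(10,0)=132 g(10,2)=165 g(10,4)=110 g(10,6)=44 g(10,8)=10 g(10,10)=1
t=11: g(11,-1)=132 g(11,1)=297 g(11,3)=275 g(11,5)=154 g(11,7)=54 g(11,9)=11 g(11,11)=1
t=12: g(12,0)=429 g(12,2)=572 g(12,4)=429 g(12,6)=208 g(12,8)=65 g(12,10)=12 g(12,12)=1
t=13: g(13,-1)=429 g(13,1)=1001 g(13,3)=1001 g(13,5)=637 g(13,7)=273 g(13,9)=77 g(13,11)=13 g(13,13)=1
t=14: g(14,0)=1430 g(14,2)=2002 g(14,4)=1638 g(14,6)=910 g(14,8)=350 g(14,10)=90 g(14,12)=14 g(14,14)=1
Paths never hitting -2: Σ_s g(14,s) = 6435
Paths hitting -2: 2^14 - 6435 = 9949
P = 9949/16384 = 9949/16384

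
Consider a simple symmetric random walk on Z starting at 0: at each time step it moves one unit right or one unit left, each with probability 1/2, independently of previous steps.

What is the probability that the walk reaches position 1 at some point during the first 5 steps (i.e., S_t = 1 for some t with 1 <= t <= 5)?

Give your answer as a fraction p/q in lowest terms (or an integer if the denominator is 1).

Count via complement. Let g(t,s) = #length-t paths at position s with S_1..S_t all ≠ 1.
g(t,s) = g(t-1,s-1) + g(t-1,s+1) for s ≠ 1; g(t,1) = 0.
t=0: g(0,0)=1
t=1: g(1,-1)=1
t=2: g(2,-2)=1 g(2,0)=1
t=3: g(3,-3)=1 g(3,-1)=2
t=4: g(4,-4)=1 g(4,-2)=3 g(4,0)=2
t=5: g(5,-5)=1 g(5,-3)=4 g(5,-1)=5
Paths never hitting 1: Σ_s g(5,s) = 10
Paths hitting 1: 2^5 - 10 = 22
P = 22/32 = 11/16

Answer: 11/16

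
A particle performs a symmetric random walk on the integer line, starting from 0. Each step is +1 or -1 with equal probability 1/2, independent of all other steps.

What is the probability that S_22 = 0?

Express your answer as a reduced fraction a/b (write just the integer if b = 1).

Answer: 88179/524288

Derivation:
To return to 0 after 22 steps: need exactly 11 steps of +1 and 11 of -1.
Favorable paths: C(22,11) = 705432
Total paths: 2^22 = 4194304
P = 705432/4194304 = 88179/524288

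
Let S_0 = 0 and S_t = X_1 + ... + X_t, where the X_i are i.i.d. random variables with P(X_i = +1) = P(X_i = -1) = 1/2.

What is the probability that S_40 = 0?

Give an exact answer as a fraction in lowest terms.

Answer: 34461632205/274877906944

Derivation:
To return to 0 after 40 steps: need exactly 20 steps of +1 and 20 of -1.
Favorable paths: C(40,20) = 137846528820
Total paths: 2^40 = 1099511627776
P = 137846528820/1099511627776 = 34461632205/274877906944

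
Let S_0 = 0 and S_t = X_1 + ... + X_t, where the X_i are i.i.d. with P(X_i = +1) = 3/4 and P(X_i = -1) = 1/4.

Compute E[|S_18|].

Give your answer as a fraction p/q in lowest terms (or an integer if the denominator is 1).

S_18 takes values m ≡ 0 (mod 2) with |m| ≤ 18; P(S_18=m) = C(18,(18+m)/2) · (3/4)^((18+m)/2) · (1/4)^((18-m)/2).
Distribution: P(S=-18)=1/68719476736, P(S=-16)=27/34359738368, P(S=-14)=1377/68719476736, P(S=-12)=1377/4294967296, P(S=-10)=61965/17179869184, P(S=-8)=260253/8589934592, P(S=-6)=3383289/17179869184, P(S=-4)=4349943/4294967296, P(S=-2)=143548119/34359738368, P(S=0)=239246865/17179869184, P(S=2)=1291933071/34359738368, P(S=4)=352345383/4294967296, P(S=6)=2466417681/17179869184, P(S=8)=1707519933/8589934592, P(S=10)=3658971285/17179869184, P(S=12)=731794257/4294967296, P(S=14)=6586148313/68719476736, P(S=16)=1162261467/34359738368, P(S=18)=387420489/68719476736
E[|S_18|] = Σ_m |m|·P(S_18=m) = 77547713103/8589934592

Answer: 77547713103/8589934592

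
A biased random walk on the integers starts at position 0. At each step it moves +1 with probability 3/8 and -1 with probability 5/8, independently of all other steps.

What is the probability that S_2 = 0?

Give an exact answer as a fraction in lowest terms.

To be at 0 after 2 steps: need exactly 1 step of +1 and 1 of -1.
Number of such sequences: C(2,1) = 2
Each has probability (3/8)^1 · (5/8)^1 = 15/64
P = 2 · 15/64 = 15/32

Answer: 15/32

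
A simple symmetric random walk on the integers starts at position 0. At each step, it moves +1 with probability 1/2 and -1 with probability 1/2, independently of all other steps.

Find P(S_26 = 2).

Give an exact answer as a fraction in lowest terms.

To reach position 2 after 26 steps: need 14 steps of +1 and 12 of -1.
Favorable paths: C(26,14) = 9657700
Total paths: 2^26 = 67108864
P = 9657700/67108864 = 2414425/16777216

Answer: 2414425/16777216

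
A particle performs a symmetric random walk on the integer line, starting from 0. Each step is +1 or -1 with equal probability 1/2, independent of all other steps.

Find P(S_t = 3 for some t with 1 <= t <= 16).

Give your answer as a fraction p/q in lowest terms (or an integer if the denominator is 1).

Answer: 14893/32768

Derivation:
Count via complement. Let g(t,s) = #length-t paths at position s with S_1..S_t all ≠ 3.
g(t,s) = g(t-1,s-1) + g(t-1,s+1) for s ≠ 3; g(t,3) = 0.
t=0: g(0,0)=1
t=1: g(1,-1)=1 g(1,1)=1
t=2: g(2,-2)=1 g(2,0)=2 g(2,2)=1
t=3: g(3,-3)=1 g(3,-1)=3 g(3,1)=3
t=4: g(4,-4)=1 g(4,-2)=4 g(4,0)=6 g(4,2)=3
t=5: g(5,-5)=1 g(5,-3)=5 g(5,-1)=10 g(5,1)=9
t=6: g(6,-6)=1 g(6,-4)=6 g(6,-2)=15 g(6,0)=19 g(6,2)=9
t=7: g(7,-7)=1 g(7,-5)=7 g(7,-3)=21 g(7,-1)=34 g(7,1)=28
t=8: g(8,-8)=1 g(8,-6)=8 g(8,-4)=28 g(8,-2)=55 g(8,0)=62 g(8,2)=28
t=9: g(9,-9)=1 g(9,-7)=9 g(9,-5)=36 g(9,-3)=83 g(9,-1)=117 g(9,1)=90
t=10: g(10,-10)=1 g(10,-8)=10 g(10,-6)=45 g(10,-4)=119 g(10,-2)=200 g(10,0)=207 g(10,2)=90
t=11: g(11,-11)=1 g(11,-9)=11 g(11,-7)=55 g(11,-5)=164 g(11,-3)=319 g(11,-1)=407 g(11,1)=297
t=12: g(12,-12)=1 g(12,-10)=12 g(12,-8)=66 g(12,-6)=219 g(12,-4)=483 g(12,-2)=726 g(12,0)=704 g(12,2)=297
t=13: g(13,-13)=1 g(13,-11)=13 g(13,-9)=78 g(13,-7)=285 g(13,-5)=702 g(13,-3)=1209 g(13,-1)=1430 g(13,1)=1001
t=14: g(14,-14)=1 g(14,-12)=14 g(14,-10)=91 g(14,-8)=363 g(14,-6)=987 g(14,-4)=1911 g(14,-2)=2639 g(14,0)=2431 g(14,2)=1001
t=15: g(15,-15)=1 g(15,-13)=15 g(15,-11)=105 g(15,-9)=454 g(15,-7)=1350 g(15,-5)=2898 g(15,-3)=4550 g(15,-1)=5070 g(15,1)=3432
t=16: g(16,-16)=1 g(16,-14)=16 g(16,-12)=120 g(16,-10)=559 g(16,-8)=1804 g(16,-6)=4248 g(16,-4)=7448 g(16,-2)=9620 g(16,0)=8502 g(16,2)=3432
Paths never hitting 3: Σ_s g(16,s) = 35750
Paths hitting 3: 2^16 - 35750 = 29786
P = 29786/65536 = 14893/32768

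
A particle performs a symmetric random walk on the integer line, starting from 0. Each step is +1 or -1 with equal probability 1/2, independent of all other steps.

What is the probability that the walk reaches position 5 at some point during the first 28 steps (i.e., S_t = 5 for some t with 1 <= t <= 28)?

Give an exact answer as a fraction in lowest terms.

Answer: 46295513/134217728

Derivation:
Count via complement. Let g(t,s) = #length-t paths at position s with S_1..S_t all ≠ 5.
g(t,s) = g(t-1,s-1) + g(t-1,s+1) for s ≠ 5; g(t,5) = 0.
t=0: g(0,0)=1
t=1: g(1,-1)=1 g(1,1)=1
t=2: g(2,-2)=1 g(2,0)=2 g(2,2)=1
t=3: g(3,-3)=1 g(3,-1)=3 g(3,1)=3 g(3,3)=1
t=4: g(4,-4)=1 g(4,-2)=4 g(4,0)=6 g(4,2)=4 g(4,4)=1
t=5: g(5,-5)=1 g(5,-3)=5 g(5,-1)=10 g(5,1)=10 g(5,3)=5
t=6: g(6,-6)=1 g(6,-4)=6 g(6,-2)=15 g(6,0)=20 g(6,2)=15 g(6,4)=5
t=7: g(7,-7)=1 g(7,-5)=7 g(7,-3)=21 g(7,-1)=35 g(7,1)=35 g(7,3)=20
t=8: g(8,-8)=1 g(8,-6)=8 g(8,-4)=28 g(8,-2)=56 g(8,0)=70 g(8,2)=55 g(8,4)=20
t=9: g(9,-9)=1 g(9,-7)=9 g(9,-5)=36 g(9,-3)=84 g(9,-1)=126 g(9,1)=125 g(9,3)=75
t=10: g(10,-10)=1 g(10,-8)=10 g(10,-6)=45 g(10,-4)=120 g(10,-2)=210 g(10,0)=251 g(10,2)=200 g(10,4)=75
t=11: g(11,-11)=1 g(11,-9)=11 g(11,-7)=55 g(11,-5)=165 g(11,-3)=330 g(11,-1)=461 g(11,1)=451 g(11,3)=275
t=12: g(12,-12)=1 g(12,-10)=12 g(12,-8)=66 g(12,-6)=220 g(12,-4)=495 g(12,-2)=791 g(12,0)=912 g(12,2)=726 g(12,4)=275
t=13: g(13,-13)=1 g(13,-11)=13 g(13,-9)=78 g(13,-7)=286 g(13,-5)=715 g(13,-3)=1286 g(13,-1)=1703 g(13,1)=1638 g(13,3)=1001
t=14: g(14,-14)=1 g(14,-12)=14 g(14,-10)=91 g(14,-8)=364 g(14,-6)=1001 g(14,-4)=2001 g(14,-2)=2989 g(14,0)=3341 g(14,2)=2639 g(14,4)=1001
t=15: g(15,-15)=1 g(15,-13)=15 g(15,-11)=105 g(15,-9)=455 g(15,-7)=1365 g(15,-5)=3002 g(15,-3)=4990 g(15,-1)=6330 g(15,1)=5980 g(15,3)=3640
t=16: g(16,-16)=1 g(16,-14)=16 g(16,-12)=120 g(16,-10)=560 g(16,-8)=1820 g(16,-6)=4367 g(16,-4)=7992 g(16,-2)=11320 g(16,0)=12310 g(16,2)=9620 g(16,4)=3640
t=17: g(17,-17)=1 g(17,-15)=17 g(17,-13)=136 g(17,-11)=680 g(17,-9)=2380 g(17,-7)=6187 g(17,-5)=12359 g(17,-3)=19312 g(17,-1)=23630 g(17,1)=21930 g(17,3)=13260
t=18: g(18,-18)=1 g(18,-16)=18 g(18,-14)=153 g(18,-12)=816 g(18,-10)=3060 g(18,-8)=8567 g(18,-6)=18546 g(18,-4)=31671 g(18,-2)=42942 g(18,0)=45560 g(18,2)=35190 g(18,4)=13260
t=19: g(19,-19)=1 g(19,-17)=19 g(19,-15)=171 g(19,-13)=969 g(19,-11)=3876 g(19,-9)=11627 g(19,-7)=27113 g(19,-5)=50217 g(19,-3)=74613 g(19,-1)=88502 g(19,1)=80750 g(19,3)=48450
t=20: g(20,-20)=1 g(20,-18)=20 g(20,-16)=190 g(20,-14)=1140 g(20,-12)=4845 g(20,-10)=15503 g(20,-8)=38740 g(20,-6)=77330 g(20,-4)=124830 g(20,-2)=163115 g(20,0)=169252 g(20,2)=129200 g(20,4)=48450
t=21: g(21,-21)=1 g(21,-19)=21 g(21,-17)=210 g(21,-15)=1330 g(21,-13)=5985 g(21,-11)=20348 g(21,-9)=54243 g(21,-7)=116070 g(21,-5)=202160 g(21,-3)=287945 g(21,-1)=332367 g(21,1)=298452 g(21,3)=177650
t=22: g(22,-22)=1 g(22,-20)=22 g(22,-18)=231 g(22,-16)=1540 g(22,-14)=7315 g(22,-12)=26333 g(22,-10)=74591 g(22,-8)=170313 g(22,-6)=318230 g(22,-4)=490105 g(22,-2)=620312 g(22,0)=630819 g(22,2)=476102 g(22,4)=177650
t=23: g(23,-23)=1 g(23,-21)=23 g(23,-19)=253 g(23,-17)=1771 g(23,-15)=8855 g(23,-13)=33648 g(23,-11)=100924 g(23,-9)=244904 g(23,-7)=488543 g(23,-5)=808335 g(23,-3)=1110417 g(23,-1)=1251131 g(23,1)=1106921 g(23,3)=653752
t=24: g(24,-24)=1 g(24,-22)=24 g(24,-20)=276 g(24,-18)=2024 g(24,-16)=10626 g(24,-14)=42503 g(24,-12)=134572 g(24,-10)=345828 g(24,-8)=733447 g(24,-6)=1296878 g(24,-4)=1918752 g(24,-2)=2361548 g(24,0)=2358052 g(24,2)=1760673 g(24,4)=653752
t=25: g(25,-25)=1 g(25,-23)=25 g(25,-21)=300 g(25,-19)=2300 g(25,-17)=12650 g(25,-15)=53129 g(25,-13)=177075 g(25,-11)=480400 g(25,-9)=1079275 g(25,-7)=2030325 g(25,-5)=3215630 g(25,-3)=4280300 g(25,-1)=4719600 g(25,1)=4118725 g(25,3)=2414425
t=26: g(26,-26)=1 g(26,-24)=26 g(26,-22)=325 g(26,-20)=2600 g(26,-18)=14950 g(26,-16)=65779 g(26,-14)=230204 g(26,-12)=657475 g(26,-10)=1559675 g(26,-8)=3109600 g(26,-6)=5245955 g(26,-4)=7495930 g(26,-2)=8999900 g(26,0)=8838325 g(26,2)=6533150 g(26,4)=2414425
t=27: g(27,-27)=1 g(27,-25)=27 g(27,-23)=351 g(27,-21)=2925 g(27,-19)=17550 g(27,-17)=80729 g(27,-15)=295983 g(27,-13)=887679 g(27,-11)=2217150 g(27,-9)=4669275 g(27,-7)=8355555 g(27,-5)=12741885 g(27,-3)=16495830 g(27,-1)=17838225 g(27,1)=15371475 g(27,3)=8947575
t=28: g(28,-28)=1 g(28,-26)=28 g(28,-24)=378 g(28,-22)=3276 g(28,-20)=20475 g(28,-18)=98279 g(28,-16)=376712 g(28,-14)=1183662 g(28,-12)=3104829 g(28,-10)=6886425 g(28,-8)=13024830 g(28,-6)=21097440 g(28,-4)=29237715 g(28,-2)=34334055 g(28,0)=33209700 g(28,2)=24319050 g(28,4)=8947575
Paths never hitting 5: Σ_s g(28,s) = 175844430
Paths hitting 5: 2^28 - 175844430 = 92591026
P = 92591026/268435456 = 46295513/134217728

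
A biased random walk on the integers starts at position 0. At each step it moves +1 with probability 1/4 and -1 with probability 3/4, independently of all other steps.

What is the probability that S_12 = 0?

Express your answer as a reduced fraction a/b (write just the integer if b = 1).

Answer: 168399/4194304

Derivation:
To be at 0 after 12 steps: need exactly 6 steps of +1 and 6 of -1.
Number of such sequences: C(12,6) = 924
Each has probability (1/4)^6 · (3/4)^6 = 729/16777216
P = 924 · 729/16777216 = 168399/4194304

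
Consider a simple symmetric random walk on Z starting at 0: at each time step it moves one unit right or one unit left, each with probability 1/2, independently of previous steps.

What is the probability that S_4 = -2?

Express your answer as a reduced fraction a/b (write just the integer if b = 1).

Answer: 1/4

Derivation:
To reach position -2 after 4 steps: need 1 step of +1 and 3 of -1.
Favorable paths: C(4,1) = 4
Total paths: 2^4 = 16
P = 4/16 = 1/4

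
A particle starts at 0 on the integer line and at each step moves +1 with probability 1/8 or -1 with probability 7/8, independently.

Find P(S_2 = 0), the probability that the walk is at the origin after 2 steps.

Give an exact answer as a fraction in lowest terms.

To be at 0 after 2 steps: need exactly 1 step of +1 and 1 of -1.
Number of such sequences: C(2,1) = 2
Each has probability (1/8)^1 · (7/8)^1 = 7/64
P = 2 · 7/64 = 7/32

Answer: 7/32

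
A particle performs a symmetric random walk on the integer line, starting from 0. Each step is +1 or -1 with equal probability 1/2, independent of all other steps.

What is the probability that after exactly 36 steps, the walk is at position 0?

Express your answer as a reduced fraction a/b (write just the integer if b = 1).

Answer: 2268783825/17179869184

Derivation:
To return to 0 after 36 steps: need exactly 18 steps of +1 and 18 of -1.
Favorable paths: C(36,18) = 9075135300
Total paths: 2^36 = 68719476736
P = 9075135300/68719476736 = 2268783825/17179869184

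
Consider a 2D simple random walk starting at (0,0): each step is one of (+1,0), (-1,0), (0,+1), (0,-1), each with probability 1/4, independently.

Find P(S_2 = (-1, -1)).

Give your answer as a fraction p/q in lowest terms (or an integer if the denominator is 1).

Answer: 1/8

Derivation:
Let h be the number of horizontal steps (so 2-h are vertical). To end at (-1,-1) need (h-1)/2 right-steps and ((2-h)-1)/2 up-steps.
Sum over h with 1 ≤ h ≤ 1, h ≡ 1 (mod 2), 2-h ≡ 1 (mod 2):
h=1: C(2,1)·C(1,0)·C(1,0) = 2·1·1 = 2
Total favorable: 2
Total paths: 4^2 = 16
P = 2/16 = 1/8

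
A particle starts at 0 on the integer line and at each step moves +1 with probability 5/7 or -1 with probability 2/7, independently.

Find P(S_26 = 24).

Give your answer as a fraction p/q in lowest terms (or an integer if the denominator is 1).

To reach position 24 after 26 steps: need 25 steps of +1 and 1 step of -1.
Number of such sequences: C(26,25) = 26
Each has probability (5/7)^25 · (2/7)^1 = 596046447753906250/9387480337647754305649
P = 26 · 596046447753906250/9387480337647754305649 = 15497207641601562500/9387480337647754305649

Answer: 15497207641601562500/9387480337647754305649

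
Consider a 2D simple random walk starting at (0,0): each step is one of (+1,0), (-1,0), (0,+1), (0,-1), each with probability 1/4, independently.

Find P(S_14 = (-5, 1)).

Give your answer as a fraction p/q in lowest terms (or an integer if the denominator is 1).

Answer: 1002001/134217728

Derivation:
Let h be the number of horizontal steps (so 14-h are vertical). To end at (-5,1) need (h-5)/2 right-steps and ((14-h)+1)/2 up-steps.
Sum over h with 5 ≤ h ≤ 13, h ≡ 1 (mod 2), 14-h ≡ 1 (mod 2):
h=5: C(14,5)·C(5,0)·C(9,5) = 2002·1·126 = 252252
h=7: C(14,7)·C(7,1)·C(7,4) = 3432·7·35 = 840840
h=9: C(14,9)·C(9,2)·C(5,3) = 2002·36·10 = 720720
h=11: C(14,11)·C(11,3)·C(3,2) = 364·165·3 = 180180
h=13: C(14,13)·C(13,4)·C(1,1) = 14·715·1 = 10010
Total favorable: 2004002
Total paths: 4^14 = 268435456
P = 2004002/268435456 = 1002001/134217728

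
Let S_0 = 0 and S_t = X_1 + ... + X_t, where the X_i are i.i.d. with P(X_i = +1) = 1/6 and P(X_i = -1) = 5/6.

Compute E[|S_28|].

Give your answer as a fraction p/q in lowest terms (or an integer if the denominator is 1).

Answer: 3582224328498633017249/191904444202025484288

Derivation:
S_28 takes values m ≡ 0 (mod 2) with |m| ≤ 28; P(S_28=m) = C(28,(28+m)/2) · (1/6)^((28+m)/2) · (5/6)^((28-m)/2).
Distribution: P(S=-28)=37252902984619140625/6140942214464815497216, P(S=-26)=52154064178466796875/1535235553616203874304, P(S=-24)=10430812835693359375/113721152119718805504, P(S=-22)=27120113372802734375/170581728179578208256, P(S=-20)=135600566864013671875/682326912718312833024, P(S=-18)=5424022674560546875/28430288029929701376, P(S=-16)=24950504302978515625/170581728179578208256, P(S=-14)=7841587066650390625/85290864089789104128, P(S=-12)=10978221893310546875/227442304239437611008, P(S=-10)=10978221893310546875/511745184538734624768, P(S=-8)=8343448638916015625/1023490369077469249536, P(S=-6)=151699066162109375/56860576059859402752, P(S=-4)=515776824951171875/682326912718312833024, P(S=-2)=7935028076171875/42645432044894552064, P(S=0)=1133575439453125/28430288029929701376, P(S=2)=317401123046875/42645432044894552064, P(S=4)=825242919921875/682326912718312833024, P(S=6)=9708740234375/56860576059859402752, P(S=8)=21359228515625/1023490369077469249536, P(S=10)=1124169921875/511745184538734624768, P(S=12)=44966796875/227442304239437611008, P(S=14)=1284765625/85290864089789104128, P(S=16)=163515625/170581728179578208256, P(S=18)=1421875/28430288029929701376, P(S=20)=1421875/682326912718312833024, P(S=22)=11375/170581728179578208256, P(S=24)=175/113721152119718805504, P(S=26)=35/1535235553616203874304, P(S=28)=1/6140942214464815497216
E[|S_28|] = Σ_m |m|·P(S_28=m) = 3582224328498633017249/191904444202025484288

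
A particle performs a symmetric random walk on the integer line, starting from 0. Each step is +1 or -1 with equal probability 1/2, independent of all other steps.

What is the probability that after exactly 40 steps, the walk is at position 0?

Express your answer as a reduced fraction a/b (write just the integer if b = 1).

To return to 0 after 40 steps: need exactly 20 steps of +1 and 20 of -1.
Favorable paths: C(40,20) = 137846528820
Total paths: 2^40 = 1099511627776
P = 137846528820/1099511627776 = 34461632205/274877906944

Answer: 34461632205/274877906944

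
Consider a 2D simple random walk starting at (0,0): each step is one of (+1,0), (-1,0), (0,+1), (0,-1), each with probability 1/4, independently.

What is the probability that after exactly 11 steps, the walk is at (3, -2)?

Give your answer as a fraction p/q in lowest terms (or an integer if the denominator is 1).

Answer: 38115/2097152

Derivation:
Let h be the number of horizontal steps (so 11-h are vertical). To end at (3,-2) need (h+3)/2 right-steps and ((11-h)-2)/2 up-steps.
Sum over h with 3 ≤ h ≤ 9, h ≡ 1 (mod 2), 11-h ≡ 0 (mod 2):
h=3: C(11,3)·C(3,3)·C(8,3) = 165·1·56 = 9240
h=5: C(11,5)·C(5,4)·C(6,2) = 462·5·15 = 34650
h=7: C(11,7)·C(7,5)·C(4,1) = 330·21·4 = 27720
h=9: C(11,9)·C(9,6)·C(2,0) = 55·84·1 = 4620
Total favorable: 76230
Total paths: 4^11 = 4194304
P = 76230/4194304 = 38115/2097152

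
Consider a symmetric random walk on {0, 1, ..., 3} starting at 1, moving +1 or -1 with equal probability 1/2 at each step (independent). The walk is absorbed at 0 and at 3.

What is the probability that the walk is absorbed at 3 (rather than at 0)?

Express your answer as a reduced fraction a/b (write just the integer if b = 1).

Answer: 1/3

Derivation:
Symmetric walk (p = 1/2): the harmonic-function argument gives P(hit 3 before 0 | start at 1) = a/N.
P = 1/3 = 1/3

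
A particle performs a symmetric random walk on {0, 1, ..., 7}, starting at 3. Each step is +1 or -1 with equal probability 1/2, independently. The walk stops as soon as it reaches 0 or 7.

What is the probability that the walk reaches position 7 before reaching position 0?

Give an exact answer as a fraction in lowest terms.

Symmetric walk (p = 1/2): the harmonic-function argument gives P(hit 7 before 0 | start at 3) = a/N.
P = 3/7 = 3/7

Answer: 3/7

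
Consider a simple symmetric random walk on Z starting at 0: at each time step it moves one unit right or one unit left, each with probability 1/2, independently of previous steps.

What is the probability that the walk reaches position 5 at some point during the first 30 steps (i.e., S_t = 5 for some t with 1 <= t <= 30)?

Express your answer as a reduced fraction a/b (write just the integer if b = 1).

Answer: 194129627/536870912

Derivation:
Count via complement. Let g(t,s) = #length-t paths at position s with S_1..S_t all ≠ 5.
g(t,s) = g(t-1,s-1) + g(t-1,s+1) for s ≠ 5; g(t,5) = 0.
t=0: g(0,0)=1
t=1: g(1,-1)=1 g(1,1)=1
t=2: g(2,-2)=1 g(2,0)=2 g(2,2)=1
t=3: g(3,-3)=1 g(3,-1)=3 g(3,1)=3 g(3,3)=1
t=4: g(4,-4)=1 g(4,-2)=4 g(4,0)=6 g(4,2)=4 g(4,4)=1
t=5: g(5,-5)=1 g(5,-3)=5 g(5,-1)=10 g(5,1)=10 g(5,3)=5
t=6: g(6,-6)=1 g(6,-4)=6 g(6,-2)=15 g(6,0)=20 g(6,2)=15 g(6,4)=5
t=7: g(7,-7)=1 g(7,-5)=7 g(7,-3)=21 g(7,-1)=35 g(7,1)=35 g(7,3)=20
t=8: g(8,-8)=1 g(8,-6)=8 g(8,-4)=28 g(8,-2)=56 g(8,0)=70 g(8,2)=55 g(8,4)=20
t=9: g(9,-9)=1 g(9,-7)=9 g(9,-5)=36 g(9,-3)=84 g(9,-1)=126 g(9,1)=125 g(9,3)=75
t=10: g(10,-10)=1 g(10,-8)=10 g(10,-6)=45 g(10,-4)=120 g(10,-2)=210 g(10,0)=251 g(10,2)=200 g(10,4)=75
t=11: g(11,-11)=1 g(11,-9)=11 g(11,-7)=55 g(11,-5)=165 g(11,-3)=330 g(11,-1)=461 g(11,1)=451 g(11,3)=275
t=12: g(12,-12)=1 g(12,-10)=12 g(12,-8)=66 g(12,-6)=220 g(12,-4)=495 g(12,-2)=791 g(12,0)=912 g(12,2)=726 g(12,4)=275
t=13: g(13,-13)=1 g(13,-11)=13 g(13,-9)=78 g(13,-7)=286 g(13,-5)=715 g(13,-3)=1286 g(13,-1)=1703 g(13,1)=1638 g(13,3)=1001
t=14: g(14,-14)=1 g(14,-12)=14 g(14,-10)=91 g(14,-8)=364 g(14,-6)=1001 g(14,-4)=2001 g(14,-2)=2989 g(14,0)=3341 g(14,2)=2639 g(14,4)=1001
t=15: g(15,-15)=1 g(15,-13)=15 g(15,-11)=105 g(15,-9)=455 g(15,-7)=1365 g(15,-5)=3002 g(15,-3)=4990 g(15,-1)=6330 g(15,1)=5980 g(15,3)=3640
t=16: g(16,-16)=1 g(16,-14)=16 g(16,-12)=120 g(16,-10)=560 g(16,-8)=1820 g(16,-6)=4367 g(16,-4)=7992 g(16,-2)=11320 g(16,0)=12310 g(16,2)=9620 g(16,4)=3640
t=17: g(17,-17)=1 g(17,-15)=17 g(17,-13)=136 g(17,-11)=680 g(17,-9)=2380 g(17,-7)=6187 g(17,-5)=12359 g(17,-3)=19312 g(17,-1)=23630 g(17,1)=21930 g(17,3)=13260
t=18: g(18,-18)=1 g(18,-16)=18 g(18,-14)=153 g(18,-12)=816 g(18,-10)=3060 g(18,-8)=8567 g(18,-6)=18546 g(18,-4)=31671 g(18,-2)=42942 g(18,0)=45560 g(18,2)=35190 g(18,4)=13260
t=19: g(19,-19)=1 g(19,-17)=19 g(19,-15)=171 g(19,-13)=969 g(19,-11)=3876 g(19,-9)=11627 g(19,-7)=27113 g(19,-5)=50217 g(19,-3)=74613 g(19,-1)=88502 g(19,1)=80750 g(19,3)=48450
t=20: g(20,-20)=1 g(20,-18)=20 g(20,-16)=190 g(20,-14)=1140 g(20,-12)=4845 g(20,-10)=15503 g(20,-8)=38740 g(20,-6)=77330 g(20,-4)=124830 g(20,-2)=163115 g(20,0)=169252 g(20,2)=129200 g(20,4)=48450
t=21: g(21,-21)=1 g(21,-19)=21 g(21,-17)=210 g(21,-15)=1330 g(21,-13)=5985 g(21,-11)=20348 g(21,-9)=54243 g(21,-7)=116070 g(21,-5)=202160 g(21,-3)=287945 g(21,-1)=332367 g(21,1)=298452 g(21,3)=177650
t=22: g(22,-22)=1 g(22,-20)=22 g(22,-18)=231 g(22,-16)=1540 g(22,-14)=7315 g(22,-12)=26333 g(22,-10)=74591 g(22,-8)=170313 g(22,-6)=318230 g(22,-4)=490105 g(22,-2)=620312 g(22,0)=630819 g(22,2)=476102 g(22,4)=177650
t=23: g(23,-23)=1 g(23,-21)=23 g(23,-19)=253 g(23,-17)=1771 g(23,-15)=8855 g(23,-13)=33648 g(23,-11)=100924 g(23,-9)=244904 g(23,-7)=488543 g(23,-5)=808335 g(23,-3)=1110417 g(23,-1)=1251131 g(23,1)=1106921 g(23,3)=653752
t=24: g(24,-24)=1 g(24,-22)=24 g(24,-20)=276 g(24,-18)=2024 g(24,-16)=10626 g(24,-14)=42503 g(24,-12)=134572 g(24,-10)=345828 g(24,-8)=733447 g(24,-6)=1296878 g(24,-4)=1918752 g(24,-2)=2361548 g(24,0)=2358052 g(24,2)=1760673 g(24,4)=653752
t=25: g(25,-25)=1 g(25,-23)=25 g(25,-21)=300 g(25,-19)=2300 g(25,-17)=12650 g(25,-15)=53129 g(25,-13)=177075 g(25,-11)=480400 g(25,-9)=1079275 g(25,-7)=2030325 g(25,-5)=3215630 g(25,-3)=4280300 g(25,-1)=4719600 g(25,1)=4118725 g(25,3)=2414425
t=26: g(26,-26)=1 g(26,-24)=26 g(26,-22)=325 g(26,-20)=2600 g(26,-18)=14950 g(26,-16)=65779 g(26,-14)=230204 g(26,-12)=657475 g(26,-10)=1559675 g(26,-8)=3109600 g(26,-6)=5245955 g(26,-4)=7495930 g(26,-2)=8999900 g(26,0)=8838325 g(26,2)=6533150 g(26,4)=2414425
t=27: g(27,-27)=1 g(27,-25)=27 g(27,-23)=351 g(27,-21)=2925 g(27,-19)=17550 g(27,-17)=80729 g(27,-15)=295983 g(27,-13)=887679 g(27,-11)=2217150 g(27,-9)=4669275 g(27,-7)=8355555 g(27,-5)=12741885 g(27,-3)=16495830 g(27,-1)=17838225 g(27,1)=15371475 g(27,3)=8947575
t=28: g(28,-28)=1 g(28,-26)=28 g(28,-24)=378 g(28,-22)=3276 g(28,-20)=20475 g(28,-18)=98279 g(28,-16)=376712 g(28,-14)=1183662 g(28,-12)=3104829 g(28,-10)=6886425 g(28,-8)=13024830 g(28,-6)=21097440 g(28,-4)=29237715 g(28,-2)=34334055 g(28,0)=33209700 g(28,2)=24319050 g(28,4)=8947575
t=29: g(29,-29)=1 g(29,-27)=29 g(29,-25)=406 g(29,-23)=3654 g(29,-21)=23751 g(29,-19)=118754 g(29,-17)=474991 g(29,-15)=1560374 g(29,-13)=4288491 g(29,-11)=9991254 g(29,-9)=19911255 g(29,-7)=34122270 g(29,-5)=50335155 g(29,-3)=63571770 g(29,-1)=67543755 g(29,1)=57528750 g(29,3)=33266625
t=30: g(30,-30)=1 g(30,-28)=30 g(30,-26)=435 g(30,-24)=4060 g(30,-22)=27405 g(30,-20)=142505 g(30,-18)=593745 g(30,-16)=2035365 g(30,-14)=5848865 g(30,-12)=14279745 g(30,-10)=29902509 g(30,-8)=54033525 g(30,-6)=84457425 g(30,-4)=113906925 g(30,-2)=131115525 g(30,0)=125072505 g(30,2)=90795375 g(30,4)=33266625
Paths never hitting 5: Σ_s g(30,s) = 685482570
Paths hitting 5: 2^30 - 685482570 = 388259254
P = 388259254/1073741824 = 194129627/536870912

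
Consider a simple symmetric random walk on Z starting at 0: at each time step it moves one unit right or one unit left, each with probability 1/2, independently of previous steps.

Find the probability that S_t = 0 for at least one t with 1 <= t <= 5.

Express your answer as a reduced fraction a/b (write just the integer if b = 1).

Answer: 5/8

Derivation:
Count via complement. Let g(t,s) = #length-t paths at position s with S_1..S_t all ≠ 0.
g(t,s) = g(t-1,s-1) + g(t-1,s+1) for s ≠ 0; g(t,0) = 0.
t=0: g(0,0)=1
t=1: g(1,-1)=1 g(1,1)=1
t=2: g(2,-2)=1 g(2,2)=1
t=3: g(3,-3)=1 g(3,-1)=1 g(3,1)=1 g(3,3)=1
t=4: g(4,-4)=1 g(4,-2)=2 g(4,2)=2 g(4,4)=1
t=5: g(5,-5)=1 g(5,-3)=3 g(5,-1)=2 g(5,1)=2 g(5,3)=3 g(5,5)=1
Paths never hitting 0: Σ_s g(5,s) = 12
Paths hitting 0: 2^5 - 12 = 20
P = 20/32 = 5/8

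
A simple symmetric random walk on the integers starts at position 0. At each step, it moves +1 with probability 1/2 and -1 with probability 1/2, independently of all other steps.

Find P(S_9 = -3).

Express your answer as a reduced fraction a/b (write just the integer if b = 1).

To reach position -3 after 9 steps: need 3 steps of +1 and 6 of -1.
Favorable paths: C(9,3) = 84
Total paths: 2^9 = 512
P = 84/512 = 21/128

Answer: 21/128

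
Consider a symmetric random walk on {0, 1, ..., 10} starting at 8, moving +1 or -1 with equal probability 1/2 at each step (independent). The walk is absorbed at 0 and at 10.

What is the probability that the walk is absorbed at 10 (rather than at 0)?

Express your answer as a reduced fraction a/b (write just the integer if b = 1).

Answer: 4/5

Derivation:
Symmetric walk (p = 1/2): the harmonic-function argument gives P(hit 10 before 0 | start at 8) = a/N.
P = 8/10 = 4/5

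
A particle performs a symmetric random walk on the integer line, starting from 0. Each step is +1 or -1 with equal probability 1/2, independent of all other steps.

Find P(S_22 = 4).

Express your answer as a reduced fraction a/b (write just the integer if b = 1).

Answer: 124355/1048576

Derivation:
To reach position 4 after 22 steps: need 13 steps of +1 and 9 of -1.
Favorable paths: C(22,13) = 497420
Total paths: 2^22 = 4194304
P = 497420/4194304 = 124355/1048576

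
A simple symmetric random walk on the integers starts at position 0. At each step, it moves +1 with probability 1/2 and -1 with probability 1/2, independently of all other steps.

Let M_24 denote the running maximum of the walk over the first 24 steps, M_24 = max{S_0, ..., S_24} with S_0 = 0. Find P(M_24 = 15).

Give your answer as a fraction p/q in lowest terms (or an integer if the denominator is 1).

Let M_24 = max(S_0,...,S_24). Use the reflection principle: for j ≥ 1, #{paths with M_24 ≥ j} = #{S_24 ≥ j} + #{S_24 ≥ j+1}.
By reflection, #{M_24 ≥ 15} = #{S_24 ≥ 15} + #{S_24 ≥ 16} = 12951 + 12951 = 25902.
#{M_24 ≥ 16} = #{S_24 ≥ 16} + #{S_24 ≥ 17} = 12951 + 2325 = 15276.
#{M_24 = 15} = 25902 - 15276 = 10626.
P(M_24 = 15) = 10626/16777216 = 5313/8388608

Answer: 5313/8388608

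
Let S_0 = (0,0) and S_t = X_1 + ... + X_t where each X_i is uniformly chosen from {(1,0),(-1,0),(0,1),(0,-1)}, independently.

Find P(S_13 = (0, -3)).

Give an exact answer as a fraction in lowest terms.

Answer: 1656369/67108864

Derivation:
Let h be the number of horizontal steps (so 13-h are vertical). To end at (0,-3) need (h+0)/2 right-steps and ((13-h)-3)/2 up-steps.
Sum over h with 0 ≤ h ≤ 10, h ≡ 0 (mod 2), 13-h ≡ 1 (mod 2):
h=0: C(13,0)·C(0,0)·C(13,5) = 1·1·1287 = 1287
h=2: C(13,2)·C(2,1)·C(11,4) = 78·2·330 = 51480
h=4: C(13,4)·C(4,2)·C(9,3) = 715·6·84 = 360360
h=6: C(13,6)·C(6,3)·C(7,2) = 1716·20·21 = 720720
h=8: C(13,8)·C(8,4)·C(5,1) = 1287·70·5 = 450450
h=10: C(13,10)·C(10,5)·C(3,0) = 286·252·1 = 72072
Total favorable: 1656369
Total paths: 4^13 = 67108864
P = 1656369/67108864 = 1656369/67108864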